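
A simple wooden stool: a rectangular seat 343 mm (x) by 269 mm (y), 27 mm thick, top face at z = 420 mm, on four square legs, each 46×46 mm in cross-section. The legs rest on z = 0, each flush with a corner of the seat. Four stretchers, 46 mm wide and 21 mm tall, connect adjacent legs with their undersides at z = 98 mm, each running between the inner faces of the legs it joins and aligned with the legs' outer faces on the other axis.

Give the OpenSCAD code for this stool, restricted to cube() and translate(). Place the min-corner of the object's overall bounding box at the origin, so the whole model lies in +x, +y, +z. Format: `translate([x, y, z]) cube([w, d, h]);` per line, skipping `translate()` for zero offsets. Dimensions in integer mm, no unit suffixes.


// leg_h = 420 - 27 = 393
// stretcher span = 343 - 2*46 = 251
translate([0, 0, 393]) cube([343, 269, 27]);
cube([46, 46, 393]);
translate([297, 0, 0]) cube([46, 46, 393]);
translate([0, 223, 0]) cube([46, 46, 393]);
translate([297, 223, 0]) cube([46, 46, 393]);
translate([46, 0, 98]) cube([251, 46, 21]);
translate([46, 223, 98]) cube([251, 46, 21]);
translate([0, 46, 98]) cube([46, 177, 21]);
translate([297, 46, 98]) cube([46, 177, 21]);


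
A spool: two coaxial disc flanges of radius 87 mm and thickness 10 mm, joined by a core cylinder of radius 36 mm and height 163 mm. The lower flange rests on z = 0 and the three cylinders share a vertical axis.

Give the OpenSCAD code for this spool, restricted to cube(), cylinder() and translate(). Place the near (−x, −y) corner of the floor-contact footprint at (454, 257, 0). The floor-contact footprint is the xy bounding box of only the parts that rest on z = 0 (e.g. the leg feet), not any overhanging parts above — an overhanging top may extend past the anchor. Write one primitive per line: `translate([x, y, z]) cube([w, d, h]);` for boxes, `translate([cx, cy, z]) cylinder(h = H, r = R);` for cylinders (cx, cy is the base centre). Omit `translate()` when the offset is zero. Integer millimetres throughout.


translate([541, 344, 0]) cylinder(h = 10, r = 87);
translate([541, 344, 10]) cylinder(h = 163, r = 36);
translate([541, 344, 173]) cylinder(h = 10, r = 87);


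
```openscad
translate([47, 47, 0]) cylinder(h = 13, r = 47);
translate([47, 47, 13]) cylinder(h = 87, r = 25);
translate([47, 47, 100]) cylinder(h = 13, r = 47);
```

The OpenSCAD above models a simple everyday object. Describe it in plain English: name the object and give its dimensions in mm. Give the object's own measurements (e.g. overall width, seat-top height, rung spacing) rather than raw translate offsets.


A spool: two coaxial disc flanges of radius 47 mm and thickness 13 mm, joined by a core cylinder of radius 25 mm and height 87 mm. The lower flange rests on z = 0 and the three cylinders share a vertical axis.


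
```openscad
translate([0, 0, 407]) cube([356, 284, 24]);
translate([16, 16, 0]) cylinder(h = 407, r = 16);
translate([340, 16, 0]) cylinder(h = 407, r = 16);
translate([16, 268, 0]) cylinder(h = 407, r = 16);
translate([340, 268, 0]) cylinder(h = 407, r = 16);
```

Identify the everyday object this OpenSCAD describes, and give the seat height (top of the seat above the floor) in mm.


A stool. The seat height is 431 mm.

A 356×284×24 slab at z = 407 on four corner cylinders — a stool. The seat top is 407 + 24 = 431 mm.


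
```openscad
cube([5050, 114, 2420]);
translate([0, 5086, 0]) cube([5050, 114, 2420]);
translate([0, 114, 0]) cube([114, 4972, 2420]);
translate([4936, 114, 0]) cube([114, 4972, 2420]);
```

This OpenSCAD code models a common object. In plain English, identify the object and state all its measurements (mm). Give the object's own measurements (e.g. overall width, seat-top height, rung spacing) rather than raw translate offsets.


The wall frame of a small rectangular building: four walls, each 2420 mm tall and 114 mm thick, enclosing a footprint 5050 mm (x) by 5200 mm (y) outside-to-outside, with no floor or roof. The front and back walls (the −y and +y sides) span the full width; the two side walls fit between them.


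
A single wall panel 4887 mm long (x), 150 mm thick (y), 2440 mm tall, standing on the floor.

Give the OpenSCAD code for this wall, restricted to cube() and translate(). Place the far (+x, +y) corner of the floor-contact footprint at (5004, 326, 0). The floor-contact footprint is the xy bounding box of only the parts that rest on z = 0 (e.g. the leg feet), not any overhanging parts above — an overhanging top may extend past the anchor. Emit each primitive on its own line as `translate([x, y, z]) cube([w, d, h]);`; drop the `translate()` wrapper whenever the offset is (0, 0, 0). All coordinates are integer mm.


translate([117, 176, 0]) cube([4887, 150, 2440]);


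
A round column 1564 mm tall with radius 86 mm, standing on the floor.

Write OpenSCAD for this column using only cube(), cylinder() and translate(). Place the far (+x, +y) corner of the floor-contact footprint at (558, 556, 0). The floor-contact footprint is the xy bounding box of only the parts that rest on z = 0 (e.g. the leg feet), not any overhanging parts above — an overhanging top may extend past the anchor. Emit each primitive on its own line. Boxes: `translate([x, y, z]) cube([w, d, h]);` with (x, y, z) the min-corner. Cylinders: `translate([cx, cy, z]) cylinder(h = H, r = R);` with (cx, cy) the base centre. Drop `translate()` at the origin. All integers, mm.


translate([472, 470, 0]) cylinder(h = 1564, r = 86);


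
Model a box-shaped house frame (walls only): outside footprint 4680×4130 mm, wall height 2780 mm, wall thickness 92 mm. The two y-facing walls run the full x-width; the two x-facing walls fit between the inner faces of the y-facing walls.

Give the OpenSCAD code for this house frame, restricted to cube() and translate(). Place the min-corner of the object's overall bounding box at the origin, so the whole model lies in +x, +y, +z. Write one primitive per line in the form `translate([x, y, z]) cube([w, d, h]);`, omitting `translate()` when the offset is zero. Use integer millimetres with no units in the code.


cube([4680, 92, 2780]);
translate([0, 4038, 0]) cube([4680, 92, 2780]);
translate([0, 92, 0]) cube([92, 3946, 2780]);
translate([4588, 92, 0]) cube([92, 3946, 2780]);


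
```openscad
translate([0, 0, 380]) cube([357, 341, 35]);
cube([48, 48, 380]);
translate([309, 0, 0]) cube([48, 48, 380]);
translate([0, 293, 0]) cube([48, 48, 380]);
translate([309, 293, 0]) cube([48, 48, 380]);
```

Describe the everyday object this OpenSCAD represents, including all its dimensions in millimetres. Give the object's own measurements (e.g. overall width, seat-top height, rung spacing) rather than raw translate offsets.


A four-legged stool. The seat is a 357×341×35 mm slab whose top surface is at z = 415 mm; four square legs, each 48×48 mm in cross-section, run from the floor (z = 0) to the underside of the seat, each flush with a corner of the seat.


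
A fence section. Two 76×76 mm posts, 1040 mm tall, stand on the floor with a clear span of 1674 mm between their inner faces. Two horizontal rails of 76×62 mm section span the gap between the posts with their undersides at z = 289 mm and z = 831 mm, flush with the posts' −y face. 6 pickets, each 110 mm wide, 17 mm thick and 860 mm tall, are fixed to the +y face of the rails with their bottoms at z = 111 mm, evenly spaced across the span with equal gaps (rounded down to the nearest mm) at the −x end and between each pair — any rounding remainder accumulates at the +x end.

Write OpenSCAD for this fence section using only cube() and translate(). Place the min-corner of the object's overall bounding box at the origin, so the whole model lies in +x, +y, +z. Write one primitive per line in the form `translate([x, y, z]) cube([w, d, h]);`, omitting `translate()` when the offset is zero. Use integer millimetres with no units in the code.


cube([76, 76, 1040]);
translate([1750, 0, 0]) cube([76, 76, 1040]);
translate([76, 0, 289]) cube([1674, 76, 62]);
translate([76, 0, 831]) cube([1674, 76, 62]);
translate([220, 76, 111]) cube([110, 17, 860]);
translate([474, 76, 111]) cube([110, 17, 860]);
translate([728, 76, 111]) cube([110, 17, 860]);
translate([982, 76, 111]) cube([110, 17, 860]);
translate([1236, 76, 111]) cube([110, 17, 860]);
translate([1490, 76, 111]) cube([110, 17, 860]);


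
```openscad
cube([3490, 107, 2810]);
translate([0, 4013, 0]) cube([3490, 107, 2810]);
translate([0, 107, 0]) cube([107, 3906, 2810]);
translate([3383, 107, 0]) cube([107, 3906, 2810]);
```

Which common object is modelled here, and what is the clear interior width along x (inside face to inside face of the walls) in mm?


A house (or room) frame. The interior width is 3276 mm.

Four 2810 mm walls enclosing a rectangle with no floor or roof — a room or house frame. Outside width is 3490 mm and wall thickness is 107 mm, so the interior width is 3490 − 2 × 107 = 3276 mm.


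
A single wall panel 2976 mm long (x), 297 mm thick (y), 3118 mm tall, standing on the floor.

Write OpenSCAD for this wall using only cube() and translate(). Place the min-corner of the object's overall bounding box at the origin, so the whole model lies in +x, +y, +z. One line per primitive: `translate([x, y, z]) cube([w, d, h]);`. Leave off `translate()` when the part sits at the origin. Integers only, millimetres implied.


cube([2976, 297, 3118]);


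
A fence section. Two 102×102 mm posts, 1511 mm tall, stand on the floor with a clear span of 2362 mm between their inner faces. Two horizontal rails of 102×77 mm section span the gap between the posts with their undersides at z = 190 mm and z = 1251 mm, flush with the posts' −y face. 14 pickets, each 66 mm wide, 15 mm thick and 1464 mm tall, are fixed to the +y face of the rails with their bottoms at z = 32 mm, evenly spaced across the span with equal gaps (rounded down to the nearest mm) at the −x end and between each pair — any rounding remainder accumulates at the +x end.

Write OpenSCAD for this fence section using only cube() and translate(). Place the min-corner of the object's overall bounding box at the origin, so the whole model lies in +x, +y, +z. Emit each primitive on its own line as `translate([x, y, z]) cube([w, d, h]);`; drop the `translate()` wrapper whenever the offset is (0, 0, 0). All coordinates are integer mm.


cube([102, 102, 1511]);
translate([2464, 0, 0]) cube([102, 102, 1511]);
translate([102, 0, 190]) cube([2362, 102, 77]);
translate([102, 0, 1251]) cube([2362, 102, 77]);
translate([197, 102, 32]) cube([66, 15, 1464]);
translate([358, 102, 32]) cube([66, 15, 1464]);
translate([519, 102, 32]) cube([66, 15, 1464]);
translate([680, 102, 32]) cube([66, 15, 1464]);
translate([841, 102, 32]) cube([66, 15, 1464]);
translate([1002, 102, 32]) cube([66, 15, 1464]);
translate([1163, 102, 32]) cube([66, 15, 1464]);
translate([1324, 102, 32]) cube([66, 15, 1464]);
translate([1485, 102, 32]) cube([66, 15, 1464]);
translate([1646, 102, 32]) cube([66, 15, 1464]);
translate([1807, 102, 32]) cube([66, 15, 1464]);
translate([1968, 102, 32]) cube([66, 15, 1464]);
translate([2129, 102, 32]) cube([66, 15, 1464]);
translate([2290, 102, 32]) cube([66, 15, 1464]);


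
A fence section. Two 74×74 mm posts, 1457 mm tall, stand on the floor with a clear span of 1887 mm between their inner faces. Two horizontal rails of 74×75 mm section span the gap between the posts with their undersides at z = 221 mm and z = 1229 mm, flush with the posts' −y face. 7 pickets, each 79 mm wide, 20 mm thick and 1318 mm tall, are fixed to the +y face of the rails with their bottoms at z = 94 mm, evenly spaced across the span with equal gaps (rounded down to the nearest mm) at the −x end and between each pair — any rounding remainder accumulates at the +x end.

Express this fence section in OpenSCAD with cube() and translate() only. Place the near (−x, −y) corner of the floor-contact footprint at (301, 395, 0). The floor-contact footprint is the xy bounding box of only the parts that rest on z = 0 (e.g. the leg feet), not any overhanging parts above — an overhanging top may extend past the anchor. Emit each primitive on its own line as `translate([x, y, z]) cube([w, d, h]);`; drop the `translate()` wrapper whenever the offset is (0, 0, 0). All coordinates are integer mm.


translate([301, 395, 0]) cube([74, 74, 1457]);
translate([2262, 395, 0]) cube([74, 74, 1457]);
translate([375, 395, 221]) cube([1887, 74, 75]);
translate([375, 395, 1229]) cube([1887, 74, 75]);
translate([541, 469, 94]) cube([79, 20, 1318]);
translate([786, 469, 94]) cube([79, 20, 1318]);
translate([1031, 469, 94]) cube([79, 20, 1318]);
translate([1276, 469, 94]) cube([79, 20, 1318]);
translate([1521, 469, 94]) cube([79, 20, 1318]);
translate([1766, 469, 94]) cube([79, 20, 1318]);
translate([2011, 469, 94]) cube([79, 20, 1318]);


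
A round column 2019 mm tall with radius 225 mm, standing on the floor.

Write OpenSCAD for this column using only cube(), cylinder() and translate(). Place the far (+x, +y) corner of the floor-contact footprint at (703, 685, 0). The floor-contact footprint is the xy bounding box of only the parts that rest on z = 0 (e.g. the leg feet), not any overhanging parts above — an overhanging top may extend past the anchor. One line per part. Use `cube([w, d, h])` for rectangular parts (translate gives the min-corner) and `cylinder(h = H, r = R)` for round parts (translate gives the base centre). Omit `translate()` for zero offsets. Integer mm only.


translate([478, 460, 0]) cylinder(h = 2019, r = 225);


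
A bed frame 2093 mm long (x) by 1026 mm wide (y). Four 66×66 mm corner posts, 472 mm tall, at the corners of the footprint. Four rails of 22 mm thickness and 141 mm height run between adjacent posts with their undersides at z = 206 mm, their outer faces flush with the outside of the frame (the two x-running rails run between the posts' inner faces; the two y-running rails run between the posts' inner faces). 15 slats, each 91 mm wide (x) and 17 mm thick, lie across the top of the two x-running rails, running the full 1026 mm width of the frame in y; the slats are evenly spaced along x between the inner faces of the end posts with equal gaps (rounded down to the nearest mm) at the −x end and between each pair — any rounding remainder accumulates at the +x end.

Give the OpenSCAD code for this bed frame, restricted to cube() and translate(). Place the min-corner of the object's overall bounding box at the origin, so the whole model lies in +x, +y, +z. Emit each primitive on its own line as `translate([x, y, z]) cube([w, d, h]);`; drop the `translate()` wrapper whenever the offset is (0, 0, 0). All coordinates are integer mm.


cube([66, 66, 472]);
translate([0, 960, 0]) cube([66, 66, 472]);
translate([2027, 0, 0]) cube([66, 66, 472]);
translate([2027, 960, 0]) cube([66, 66, 472]);
translate([66, 0, 206]) cube([1961, 22, 141]);
translate([66, 1004, 206]) cube([1961, 22, 141]);
translate([0, 66, 206]) cube([22, 894, 141]);
translate([2071, 66, 206]) cube([22, 894, 141]);
translate([103, 0, 347]) cube([91, 1026, 17]);
translate([231, 0, 347]) cube([91, 1026, 17]);
translate([359, 0, 347]) cube([91, 1026, 17]);
translate([487, 0, 347]) cube([91, 1026, 17]);
translate([615, 0, 347]) cube([91, 1026, 17]);
translate([743, 0, 347]) cube([91, 1026, 17]);
translate([871, 0, 347]) cube([91, 1026, 17]);
translate([999, 0, 347]) cube([91, 1026, 17]);
translate([1127, 0, 347]) cube([91, 1026, 17]);
translate([1255, 0, 347]) cube([91, 1026, 17]);
translate([1383, 0, 347]) cube([91, 1026, 17]);
translate([1511, 0, 347]) cube([91, 1026, 17]);
translate([1639, 0, 347]) cube([91, 1026, 17]);
translate([1767, 0, 347]) cube([91, 1026, 17]);
translate([1895, 0, 347]) cube([91, 1026, 17]);


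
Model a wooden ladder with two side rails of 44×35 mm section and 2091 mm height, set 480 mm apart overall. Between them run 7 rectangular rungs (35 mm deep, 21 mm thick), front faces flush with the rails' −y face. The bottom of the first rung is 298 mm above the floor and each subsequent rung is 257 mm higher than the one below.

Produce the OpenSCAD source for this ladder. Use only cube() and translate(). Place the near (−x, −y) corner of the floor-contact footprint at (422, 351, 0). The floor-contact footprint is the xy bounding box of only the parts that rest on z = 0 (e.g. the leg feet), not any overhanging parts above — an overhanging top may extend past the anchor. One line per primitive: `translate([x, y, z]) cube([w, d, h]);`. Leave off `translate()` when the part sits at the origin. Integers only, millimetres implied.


translate([422, 351, 0]) cube([44, 35, 2091]);
translate([858, 351, 0]) cube([44, 35, 2091]);
translate([466, 351, 298]) cube([392, 35, 21]);
translate([466, 351, 555]) cube([392, 35, 21]);
translate([466, 351, 812]) cube([392, 35, 21]);
translate([466, 351, 1069]) cube([392, 35, 21]);
translate([466, 351, 1326]) cube([392, 35, 21]);
translate([466, 351, 1583]) cube([392, 35, 21]);
translate([466, 351, 1840]) cube([392, 35, 21]);


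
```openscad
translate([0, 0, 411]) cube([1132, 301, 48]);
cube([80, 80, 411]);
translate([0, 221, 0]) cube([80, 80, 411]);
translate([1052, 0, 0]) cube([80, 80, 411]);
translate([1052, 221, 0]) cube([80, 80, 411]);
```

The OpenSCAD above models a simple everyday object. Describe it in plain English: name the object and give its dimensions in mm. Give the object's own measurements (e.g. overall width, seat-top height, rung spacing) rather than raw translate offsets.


A bench: a 1132×301 mm seat slab, 48 mm thick, top at z = 459 mm, on four 80×80 mm square legs flush with the seat corners and standing on z = 0.


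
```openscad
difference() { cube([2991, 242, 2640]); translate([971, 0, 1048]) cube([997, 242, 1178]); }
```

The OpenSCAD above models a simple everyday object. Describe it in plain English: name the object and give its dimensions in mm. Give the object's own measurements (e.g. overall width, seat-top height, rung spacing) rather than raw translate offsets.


A wall 2991 mm long (x), 242 mm thick (y), 2640 mm tall, with a rectangular window opening cut through it. The opening is 997 mm wide and 1178 mm tall; its sill is at z = 1048 mm and its near (−x) edge is 971 mm from the wall's −x end. The opening passes through the full wall thickness.


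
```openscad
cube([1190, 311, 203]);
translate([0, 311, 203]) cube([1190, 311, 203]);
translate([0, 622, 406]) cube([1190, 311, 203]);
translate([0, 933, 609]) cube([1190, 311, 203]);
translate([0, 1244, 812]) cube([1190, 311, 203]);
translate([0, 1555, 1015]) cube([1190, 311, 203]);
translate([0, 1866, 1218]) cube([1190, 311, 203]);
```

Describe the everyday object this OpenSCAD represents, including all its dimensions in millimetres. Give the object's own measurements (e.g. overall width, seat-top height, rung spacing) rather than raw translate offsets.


A straight staircase of 7 solid steps. Each step is 1190 mm wide (x), 311 mm deep (y, the going) and 203 mm tall (the rise). The first step rests on the floor; each subsequent step sits one going further in +y and one rise higher in +z, directly behind and above the previous step with no overlap.


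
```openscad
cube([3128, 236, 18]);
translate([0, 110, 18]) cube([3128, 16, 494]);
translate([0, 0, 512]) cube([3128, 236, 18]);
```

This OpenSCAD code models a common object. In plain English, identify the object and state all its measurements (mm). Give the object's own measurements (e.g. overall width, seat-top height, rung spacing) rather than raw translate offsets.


An I-beam lying along x, 3128 mm long. Overall section height 530 mm. Two flanges 236 mm wide (y) and 18 mm thick, one on the floor and one at the top; a web 16 mm thick runs between them, centred on the flange width.


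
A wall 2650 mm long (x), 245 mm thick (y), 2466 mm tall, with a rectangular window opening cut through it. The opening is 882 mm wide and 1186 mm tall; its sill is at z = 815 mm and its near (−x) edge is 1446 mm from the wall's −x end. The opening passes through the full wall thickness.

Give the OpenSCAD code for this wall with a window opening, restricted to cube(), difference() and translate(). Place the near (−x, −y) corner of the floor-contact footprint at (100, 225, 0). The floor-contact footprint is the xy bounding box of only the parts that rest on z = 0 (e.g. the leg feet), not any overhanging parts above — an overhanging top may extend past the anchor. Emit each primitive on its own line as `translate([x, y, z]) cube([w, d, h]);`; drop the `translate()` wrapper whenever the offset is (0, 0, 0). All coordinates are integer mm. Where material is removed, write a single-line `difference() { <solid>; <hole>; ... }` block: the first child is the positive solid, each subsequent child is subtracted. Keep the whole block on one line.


difference() { translate([100, 225, 0]) cube([2650, 245, 2466]); translate([1546, 225, 815]) cube([882, 245, 1186]); }


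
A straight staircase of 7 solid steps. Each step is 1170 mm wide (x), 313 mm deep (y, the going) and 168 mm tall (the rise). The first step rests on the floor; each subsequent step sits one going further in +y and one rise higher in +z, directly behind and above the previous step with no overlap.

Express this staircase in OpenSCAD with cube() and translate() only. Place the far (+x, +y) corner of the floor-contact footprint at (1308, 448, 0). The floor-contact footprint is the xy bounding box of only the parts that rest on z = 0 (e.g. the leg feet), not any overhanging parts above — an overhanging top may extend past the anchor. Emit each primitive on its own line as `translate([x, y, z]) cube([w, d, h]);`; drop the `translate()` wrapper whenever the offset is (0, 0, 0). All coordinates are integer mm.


translate([138, 135, 0]) cube([1170, 313, 168]);
translate([138, 448, 168]) cube([1170, 313, 168]);
translate([138, 761, 336]) cube([1170, 313, 168]);
translate([138, 1074, 504]) cube([1170, 313, 168]);
translate([138, 1387, 672]) cube([1170, 313, 168]);
translate([138, 1700, 840]) cube([1170, 313, 168]);
translate([138, 2013, 1008]) cube([1170, 313, 168]);


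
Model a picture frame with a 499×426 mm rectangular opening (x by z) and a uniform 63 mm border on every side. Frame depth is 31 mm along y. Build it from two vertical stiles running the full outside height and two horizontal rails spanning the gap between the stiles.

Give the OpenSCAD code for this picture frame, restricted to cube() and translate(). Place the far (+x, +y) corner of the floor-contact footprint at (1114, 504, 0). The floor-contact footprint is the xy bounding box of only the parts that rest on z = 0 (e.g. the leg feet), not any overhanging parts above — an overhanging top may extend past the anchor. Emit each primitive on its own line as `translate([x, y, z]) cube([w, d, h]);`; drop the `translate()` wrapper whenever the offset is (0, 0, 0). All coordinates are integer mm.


translate([489, 473, 0]) cube([63, 31, 552]);
translate([1051, 473, 0]) cube([63, 31, 552]);
translate([552, 473, 0]) cube([499, 31, 63]);
translate([552, 473, 489]) cube([499, 31, 63]);


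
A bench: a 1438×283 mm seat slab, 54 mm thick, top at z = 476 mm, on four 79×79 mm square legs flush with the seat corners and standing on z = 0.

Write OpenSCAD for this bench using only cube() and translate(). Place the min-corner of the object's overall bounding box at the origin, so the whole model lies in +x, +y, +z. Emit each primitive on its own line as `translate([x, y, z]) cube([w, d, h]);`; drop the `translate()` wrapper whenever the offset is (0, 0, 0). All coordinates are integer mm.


translate([0, 0, 422]) cube([1438, 283, 54]);
cube([79, 79, 422]);
translate([0, 204, 0]) cube([79, 79, 422]);
translate([1359, 0, 0]) cube([79, 79, 422]);
translate([1359, 204, 0]) cube([79, 79, 422]);


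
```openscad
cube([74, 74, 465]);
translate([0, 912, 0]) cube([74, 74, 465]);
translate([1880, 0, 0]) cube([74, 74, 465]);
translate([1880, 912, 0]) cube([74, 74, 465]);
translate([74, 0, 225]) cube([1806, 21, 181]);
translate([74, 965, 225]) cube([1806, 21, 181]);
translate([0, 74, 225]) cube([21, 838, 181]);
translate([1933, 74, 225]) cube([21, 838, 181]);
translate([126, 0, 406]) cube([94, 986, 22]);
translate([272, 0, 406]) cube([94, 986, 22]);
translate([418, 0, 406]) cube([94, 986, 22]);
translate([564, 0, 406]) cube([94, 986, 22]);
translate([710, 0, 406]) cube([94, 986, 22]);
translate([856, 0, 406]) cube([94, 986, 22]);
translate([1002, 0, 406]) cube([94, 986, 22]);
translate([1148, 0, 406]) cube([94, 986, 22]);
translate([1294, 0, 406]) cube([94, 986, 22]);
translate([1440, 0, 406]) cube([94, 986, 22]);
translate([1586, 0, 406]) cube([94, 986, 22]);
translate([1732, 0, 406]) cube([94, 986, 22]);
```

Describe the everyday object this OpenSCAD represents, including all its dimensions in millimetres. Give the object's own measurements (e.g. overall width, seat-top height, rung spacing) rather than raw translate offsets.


A bed frame 1954 mm long (x) by 986 mm wide (y). Four 74×74 mm corner posts, 465 mm tall, at the corners of the footprint. Four rails of 21 mm thickness and 181 mm height run between adjacent posts with their undersides at z = 225 mm, their outer faces flush with the outside of the frame (the two x-running rails run between the posts' inner faces; the two y-running rails run between the posts' inner faces). 12 slats, each 94 mm wide (x) and 22 mm thick, lie across the top of the two x-running rails, running the full 986 mm width of the frame in y; along x they sit between the end posts with a 52 mm gap after the −x posts and between neighbouring slats, leaving 54 mm before the +x posts.


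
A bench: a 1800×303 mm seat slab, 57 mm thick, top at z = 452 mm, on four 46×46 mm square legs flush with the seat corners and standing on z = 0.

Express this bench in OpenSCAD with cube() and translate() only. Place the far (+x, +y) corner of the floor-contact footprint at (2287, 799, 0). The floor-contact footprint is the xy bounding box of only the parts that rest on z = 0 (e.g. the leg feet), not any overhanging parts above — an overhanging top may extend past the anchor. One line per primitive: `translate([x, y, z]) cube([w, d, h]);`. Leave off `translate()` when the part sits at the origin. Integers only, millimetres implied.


translate([487, 496, 395]) cube([1800, 303, 57]);
translate([487, 496, 0]) cube([46, 46, 395]);
translate([487, 753, 0]) cube([46, 46, 395]);
translate([2241, 496, 0]) cube([46, 46, 395]);
translate([2241, 753, 0]) cube([46, 46, 395]);


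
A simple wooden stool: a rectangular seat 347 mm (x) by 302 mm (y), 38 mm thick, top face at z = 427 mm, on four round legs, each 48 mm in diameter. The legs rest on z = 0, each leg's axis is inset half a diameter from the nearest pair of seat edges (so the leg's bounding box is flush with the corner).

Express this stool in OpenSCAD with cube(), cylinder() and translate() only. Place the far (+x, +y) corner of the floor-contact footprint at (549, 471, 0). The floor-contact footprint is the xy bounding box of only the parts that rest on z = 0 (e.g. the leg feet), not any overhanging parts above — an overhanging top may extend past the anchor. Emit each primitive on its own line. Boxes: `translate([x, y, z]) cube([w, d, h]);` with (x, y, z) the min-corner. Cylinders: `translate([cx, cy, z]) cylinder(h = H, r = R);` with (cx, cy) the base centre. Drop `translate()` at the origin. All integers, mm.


translate([202, 169, 389]) cube([347, 302, 38]);
translate([226, 193, 0]) cylinder(h = 389, r = 24);
translate([525, 193, 0]) cylinder(h = 389, r = 24);
translate([226, 447, 0]) cylinder(h = 389, r = 24);
translate([525, 447, 0]) cylinder(h = 389, r = 24);


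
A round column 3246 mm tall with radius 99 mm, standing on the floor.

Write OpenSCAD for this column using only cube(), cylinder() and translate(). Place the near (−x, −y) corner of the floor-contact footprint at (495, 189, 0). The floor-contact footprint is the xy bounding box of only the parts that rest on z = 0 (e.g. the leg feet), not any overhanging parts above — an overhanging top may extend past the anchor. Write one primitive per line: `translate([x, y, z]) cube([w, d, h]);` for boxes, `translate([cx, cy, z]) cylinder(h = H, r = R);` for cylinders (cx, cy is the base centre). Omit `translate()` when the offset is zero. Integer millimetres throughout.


translate([594, 288, 0]) cylinder(h = 3246, r = 99);


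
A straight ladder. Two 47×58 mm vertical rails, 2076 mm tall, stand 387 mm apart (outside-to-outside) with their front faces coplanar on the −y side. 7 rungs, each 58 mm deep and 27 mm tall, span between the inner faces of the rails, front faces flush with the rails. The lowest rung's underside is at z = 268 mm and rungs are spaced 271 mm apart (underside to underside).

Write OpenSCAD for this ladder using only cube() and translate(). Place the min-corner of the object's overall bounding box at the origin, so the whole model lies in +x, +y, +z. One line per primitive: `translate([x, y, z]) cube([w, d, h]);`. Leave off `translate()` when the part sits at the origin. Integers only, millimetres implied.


cube([47, 58, 2076]);
translate([340, 0, 0]) cube([47, 58, 2076]);
translate([47, 0, 268]) cube([293, 58, 27]);
translate([47, 0, 539]) cube([293, 58, 27]);
translate([47, 0, 810]) cube([293, 58, 27]);
translate([47, 0, 1081]) cube([293, 58, 27]);
translate([47, 0, 1352]) cube([293, 58, 27]);
translate([47, 0, 1623]) cube([293, 58, 27]);
translate([47, 0, 1894]) cube([293, 58, 27]);


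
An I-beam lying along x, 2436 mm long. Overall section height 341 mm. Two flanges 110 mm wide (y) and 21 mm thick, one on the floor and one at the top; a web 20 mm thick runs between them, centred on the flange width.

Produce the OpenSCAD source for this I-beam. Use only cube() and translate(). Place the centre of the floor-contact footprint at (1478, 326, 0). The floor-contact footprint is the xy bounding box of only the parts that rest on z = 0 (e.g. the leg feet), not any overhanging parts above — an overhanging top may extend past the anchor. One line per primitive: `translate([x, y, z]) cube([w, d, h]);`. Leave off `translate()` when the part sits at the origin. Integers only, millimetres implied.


translate([260, 271, 0]) cube([2436, 110, 21]);
translate([260, 316, 21]) cube([2436, 20, 299]);
translate([260, 271, 320]) cube([2436, 110, 21]);


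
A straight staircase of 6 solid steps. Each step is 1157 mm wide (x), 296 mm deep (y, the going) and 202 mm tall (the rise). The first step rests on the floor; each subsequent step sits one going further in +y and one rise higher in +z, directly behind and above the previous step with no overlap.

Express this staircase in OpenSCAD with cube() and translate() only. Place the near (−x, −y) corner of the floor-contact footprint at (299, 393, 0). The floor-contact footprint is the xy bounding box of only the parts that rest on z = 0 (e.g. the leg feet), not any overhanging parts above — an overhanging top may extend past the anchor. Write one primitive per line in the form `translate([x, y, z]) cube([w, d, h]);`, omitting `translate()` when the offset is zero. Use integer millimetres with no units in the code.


translate([299, 393, 0]) cube([1157, 296, 202]);
translate([299, 689, 202]) cube([1157, 296, 202]);
translate([299, 985, 404]) cube([1157, 296, 202]);
translate([299, 1281, 606]) cube([1157, 296, 202]);
translate([299, 1577, 808]) cube([1157, 296, 202]);
translate([299, 1873, 1010]) cube([1157, 296, 202]);


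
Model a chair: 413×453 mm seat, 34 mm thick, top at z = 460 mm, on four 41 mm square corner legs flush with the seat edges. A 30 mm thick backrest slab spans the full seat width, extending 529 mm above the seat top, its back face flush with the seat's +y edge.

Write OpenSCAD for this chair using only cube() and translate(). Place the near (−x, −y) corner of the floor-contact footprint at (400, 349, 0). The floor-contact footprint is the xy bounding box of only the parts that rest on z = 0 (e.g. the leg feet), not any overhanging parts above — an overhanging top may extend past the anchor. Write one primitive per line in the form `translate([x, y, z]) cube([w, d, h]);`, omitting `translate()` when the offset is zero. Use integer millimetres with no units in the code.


translate([400, 349, 426]) cube([413, 453, 34]);
translate([400, 349, 0]) cube([41, 41, 426]);
translate([772, 349, 0]) cube([41, 41, 426]);
translate([400, 761, 0]) cube([41, 41, 426]);
translate([772, 761, 0]) cube([41, 41, 426]);
translate([400, 772, 460]) cube([413, 30, 529]);


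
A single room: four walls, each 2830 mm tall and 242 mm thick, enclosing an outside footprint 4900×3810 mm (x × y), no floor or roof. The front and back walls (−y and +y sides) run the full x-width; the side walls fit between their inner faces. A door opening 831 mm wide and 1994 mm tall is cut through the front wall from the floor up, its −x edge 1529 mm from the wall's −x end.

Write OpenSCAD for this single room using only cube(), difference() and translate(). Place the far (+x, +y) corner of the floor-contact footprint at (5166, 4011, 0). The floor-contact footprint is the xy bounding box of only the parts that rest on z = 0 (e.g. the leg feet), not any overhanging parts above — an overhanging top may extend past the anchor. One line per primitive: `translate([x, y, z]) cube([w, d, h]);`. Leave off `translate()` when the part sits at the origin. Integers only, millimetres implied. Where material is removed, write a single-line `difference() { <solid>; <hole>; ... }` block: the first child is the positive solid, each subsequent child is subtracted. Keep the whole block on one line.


difference() { translate([266, 201, 0]) cube([4900, 242, 2830]); translate([1795, 201, 0]) cube([831, 242, 1994]); }
translate([266, 3769, 0]) cube([4900, 242, 2830]);
translate([266, 443, 0]) cube([242, 3326, 2830]);
translate([4924, 443, 0]) cube([242, 3326, 2830]);


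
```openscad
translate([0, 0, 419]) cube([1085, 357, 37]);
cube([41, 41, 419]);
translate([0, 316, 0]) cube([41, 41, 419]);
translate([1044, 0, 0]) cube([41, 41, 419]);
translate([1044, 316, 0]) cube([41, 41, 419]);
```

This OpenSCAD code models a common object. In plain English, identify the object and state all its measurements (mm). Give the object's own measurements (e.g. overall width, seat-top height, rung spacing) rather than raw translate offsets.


A bench: a 1085×357 mm seat slab, 37 mm thick, top at z = 456 mm, on four 41×41 mm square legs flush with the seat corners and standing on z = 0.


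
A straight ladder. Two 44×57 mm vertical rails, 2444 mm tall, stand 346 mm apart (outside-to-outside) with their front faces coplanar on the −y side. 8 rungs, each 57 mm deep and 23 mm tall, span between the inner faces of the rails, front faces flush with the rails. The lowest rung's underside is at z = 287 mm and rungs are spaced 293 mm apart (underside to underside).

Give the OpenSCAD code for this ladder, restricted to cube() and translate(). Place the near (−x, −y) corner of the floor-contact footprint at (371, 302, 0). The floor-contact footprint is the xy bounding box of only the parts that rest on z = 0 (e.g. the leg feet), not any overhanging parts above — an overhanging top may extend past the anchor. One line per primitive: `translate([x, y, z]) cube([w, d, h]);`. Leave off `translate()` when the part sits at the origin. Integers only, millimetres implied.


translate([371, 302, 0]) cube([44, 57, 2444]);
translate([673, 302, 0]) cube([44, 57, 2444]);
translate([415, 302, 287]) cube([258, 57, 23]);
translate([415, 302, 580]) cube([258, 57, 23]);
translate([415, 302, 873]) cube([258, 57, 23]);
translate([415, 302, 1166]) cube([258, 57, 23]);
translate([415, 302, 1459]) cube([258, 57, 23]);
translate([415, 302, 1752]) cube([258, 57, 23]);
translate([415, 302, 2045]) cube([258, 57, 23]);
translate([415, 302, 2338]) cube([258, 57, 23]);


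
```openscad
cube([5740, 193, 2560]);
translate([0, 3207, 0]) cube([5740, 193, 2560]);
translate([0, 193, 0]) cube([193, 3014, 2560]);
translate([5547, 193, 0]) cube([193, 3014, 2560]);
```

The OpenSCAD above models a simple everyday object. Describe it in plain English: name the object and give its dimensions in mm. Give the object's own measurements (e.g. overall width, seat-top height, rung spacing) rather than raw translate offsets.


The wall frame of a small rectangular building: four walls, each 2560 mm tall and 193 mm thick, enclosing a footprint 5740 mm (x) by 3400 mm (y) outside-to-outside, with no floor or roof. The front and back walls (the −y and +y sides) span the full width; the two side walls fit between them.


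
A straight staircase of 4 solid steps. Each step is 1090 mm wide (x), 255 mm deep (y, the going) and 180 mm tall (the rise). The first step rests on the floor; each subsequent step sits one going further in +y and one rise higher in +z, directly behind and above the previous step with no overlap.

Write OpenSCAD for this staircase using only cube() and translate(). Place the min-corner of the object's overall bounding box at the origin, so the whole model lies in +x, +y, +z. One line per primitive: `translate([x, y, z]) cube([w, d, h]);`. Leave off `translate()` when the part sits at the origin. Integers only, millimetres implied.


cube([1090, 255, 180]);
translate([0, 255, 180]) cube([1090, 255, 180]);
translate([0, 510, 360]) cube([1090, 255, 180]);
translate([0, 765, 540]) cube([1090, 255, 180]);


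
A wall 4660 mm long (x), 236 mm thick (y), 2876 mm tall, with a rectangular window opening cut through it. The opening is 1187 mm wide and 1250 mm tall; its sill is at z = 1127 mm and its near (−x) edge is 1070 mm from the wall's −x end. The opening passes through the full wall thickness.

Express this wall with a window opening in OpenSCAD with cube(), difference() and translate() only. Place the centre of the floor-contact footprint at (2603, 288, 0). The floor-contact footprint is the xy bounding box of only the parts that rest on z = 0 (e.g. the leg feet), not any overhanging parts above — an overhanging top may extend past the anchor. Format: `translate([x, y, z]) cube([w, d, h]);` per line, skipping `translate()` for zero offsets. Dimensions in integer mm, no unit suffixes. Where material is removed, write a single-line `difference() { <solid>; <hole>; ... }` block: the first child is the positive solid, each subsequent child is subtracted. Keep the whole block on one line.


difference() { translate([273, 170, 0]) cube([4660, 236, 2876]); translate([1343, 170, 1127]) cube([1187, 236, 1250]); }


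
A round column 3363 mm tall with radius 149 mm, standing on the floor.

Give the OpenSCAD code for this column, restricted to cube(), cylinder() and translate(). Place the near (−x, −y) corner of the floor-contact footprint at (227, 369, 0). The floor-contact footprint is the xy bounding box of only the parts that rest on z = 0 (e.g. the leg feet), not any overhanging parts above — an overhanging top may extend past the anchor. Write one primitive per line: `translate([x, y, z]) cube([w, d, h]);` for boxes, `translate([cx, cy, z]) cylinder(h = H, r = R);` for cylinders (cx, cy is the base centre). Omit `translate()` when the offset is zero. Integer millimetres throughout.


translate([376, 518, 0]) cylinder(h = 3363, r = 149);


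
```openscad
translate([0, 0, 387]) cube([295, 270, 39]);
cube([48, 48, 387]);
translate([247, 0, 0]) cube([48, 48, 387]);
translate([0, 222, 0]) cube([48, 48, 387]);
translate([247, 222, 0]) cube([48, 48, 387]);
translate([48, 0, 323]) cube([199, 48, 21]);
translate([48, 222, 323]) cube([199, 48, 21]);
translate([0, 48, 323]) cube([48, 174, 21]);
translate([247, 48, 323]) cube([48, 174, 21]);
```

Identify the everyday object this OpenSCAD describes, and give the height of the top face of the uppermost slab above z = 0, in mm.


A stool. The seat height is 426 mm.

A 295×270×39 slab at z = 387 on four corner posts — a stool. The seat top is 387 + 39 = 426 mm.


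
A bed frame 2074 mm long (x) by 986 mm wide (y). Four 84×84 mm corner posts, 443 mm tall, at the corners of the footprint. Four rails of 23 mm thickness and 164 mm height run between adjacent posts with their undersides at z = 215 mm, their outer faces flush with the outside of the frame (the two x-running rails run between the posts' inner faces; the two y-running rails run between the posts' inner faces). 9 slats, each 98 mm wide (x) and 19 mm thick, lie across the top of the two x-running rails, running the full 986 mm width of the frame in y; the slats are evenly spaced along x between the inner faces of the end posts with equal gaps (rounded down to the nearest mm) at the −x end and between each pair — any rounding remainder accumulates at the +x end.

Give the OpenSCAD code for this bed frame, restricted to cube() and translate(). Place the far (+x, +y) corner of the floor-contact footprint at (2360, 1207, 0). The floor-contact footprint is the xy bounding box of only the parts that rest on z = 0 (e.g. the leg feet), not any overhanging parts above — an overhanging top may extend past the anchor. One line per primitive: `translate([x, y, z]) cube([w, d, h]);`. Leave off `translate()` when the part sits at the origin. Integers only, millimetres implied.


translate([286, 221, 0]) cube([84, 84, 443]);
translate([286, 1123, 0]) cube([84, 84, 443]);
translate([2276, 221, 0]) cube([84, 84, 443]);
translate([2276, 1123, 0]) cube([84, 84, 443]);
translate([370, 221, 215]) cube([1906, 23, 164]);
translate([370, 1184, 215]) cube([1906, 23, 164]);
translate([286, 305, 215]) cube([23, 818, 164]);
translate([2337, 305, 215]) cube([23, 818, 164]);
translate([472, 221, 379]) cube([98, 986, 19]);
translate([672, 221, 379]) cube([98, 986, 19]);
translate([872, 221, 379]) cube([98, 986, 19]);
translate([1072, 221, 379]) cube([98, 986, 19]);
translate([1272, 221, 379]) cube([98, 986, 19]);
translate([1472, 221, 379]) cube([98, 986, 19]);
translate([1672, 221, 379]) cube([98, 986, 19]);
translate([1872, 221, 379]) cube([98, 986, 19]);
translate([2072, 221, 379]) cube([98, 986, 19]);
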